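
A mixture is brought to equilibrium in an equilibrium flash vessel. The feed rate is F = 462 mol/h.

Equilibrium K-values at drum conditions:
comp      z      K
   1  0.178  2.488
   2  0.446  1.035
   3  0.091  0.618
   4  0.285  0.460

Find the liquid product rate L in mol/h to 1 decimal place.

L = 357.1 mol/h

Newton iteration, ψ⁰ = 0.5:
  ψ = 0.500: g = -0.0866, g' = -0.306 → ψ = 0.217
  ψ = 0.217: g = 0.0033, g' = -0.348 → ψ = 0.227
Converged at ψ = 0.227.
Then V = ψ·F = 0.2270·462 = 104.9 mol/h and L = F − V = 357.1 mol/h.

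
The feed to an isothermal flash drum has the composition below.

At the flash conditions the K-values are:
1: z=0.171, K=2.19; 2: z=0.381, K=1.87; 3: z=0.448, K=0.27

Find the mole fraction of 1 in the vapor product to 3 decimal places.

y_1 = 0.278

Material balance + equilibrium reduce to Σ zᵢ(Kᵢ−1)/(1+ψ(Kᵢ−1)) = 0.
g(0) = ΣzᵢKᵢ − 1 = 0.208 and g(1) = 1 − Σzᵢ/Kᵢ = -0.941, so a root lies in (0, 1).
Newton–Raphson from ψ = 0.45:
  ψ = 0.450: g = -0.1163, g' = -0.781 → ψ = 0.301
  ψ = 0.301: g = -0.0067, g' = -0.705 → ψ = 0.292
Converged at ψ = 0.292.
Compositions from xᵢ = zᵢ/(1+ψ(Kᵢ−1)), yᵢ = Kᵢxᵢ:
  1: x = 0.127, y = 0.278
  2: x = 0.304, y = 0.568
  3: x = 0.569, y = 0.154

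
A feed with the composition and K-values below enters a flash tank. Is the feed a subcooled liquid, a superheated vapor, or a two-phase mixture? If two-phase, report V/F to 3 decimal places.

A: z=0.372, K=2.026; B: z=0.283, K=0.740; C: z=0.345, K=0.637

two-phase, V/F = 0.556

ΣzᵢKᵢ = 1.183; Σzᵢ/Kᵢ = 1.108.
Both exceed 1, so a two-phase solution exists.
Rachford–Rice: g(ψ) = Σ zᵢ(Kᵢ−1)/(1+ψ(Kᵢ−1)) = 0.
Iterate (Newton) starting at ψ = 0.5:
  ψ = 0.500: g = 0.0147, g' = -0.264 → ψ = 0.556
Converged at ψ = 0.556.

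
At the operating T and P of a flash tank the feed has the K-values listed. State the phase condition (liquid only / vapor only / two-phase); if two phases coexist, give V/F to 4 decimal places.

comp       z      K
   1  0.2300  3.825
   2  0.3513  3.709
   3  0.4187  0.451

ΣzᵢKᵢ = 2.3716; Σzᵢ/Kᵢ = 1.0832.
Both exceed 1, so a two-phase solution exists.
Material balance + equilibrium reduce to Σ zᵢ(Kᵢ−1)/(1+ψ(Kᵢ−1)) = 0.
Iterate (Newton) starting at ψ = 0.59:
  ψ = 0.5900: g = 0.26992, g' = -0.9161 → ψ = 0.8847
  ψ = 0.8847: g = 0.01895, g' = -0.8504 → ψ = 0.9069
  ψ = 0.9069: g = -0.00011, g' = -0.8610 → ψ = 0.9068
Converged at ψ = 0.9068.

two-phase, V/F = 0.9068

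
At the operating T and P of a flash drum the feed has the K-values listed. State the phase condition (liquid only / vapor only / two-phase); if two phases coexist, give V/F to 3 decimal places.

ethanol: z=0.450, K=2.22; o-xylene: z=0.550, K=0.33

two-phase, V/F = 0.221

ΣzᵢKᵢ = 1.181; Σzᵢ/Kᵢ = 1.869.
Both exceed 1, so a two-phase solution exists.
Material balance + equilibrium reduce to Σ zᵢ(Kᵢ−1)/(1+ψ(Kᵢ−1)) = 0.
Newton–Raphson from ψ = 0.5:
  ψ = 0.500: g = -0.2131, g' = -0.817 → ψ = 0.239
  ψ = 0.239: g = -0.0137, g' = -0.752 → ψ = 0.221
Converged at ψ = 0.221.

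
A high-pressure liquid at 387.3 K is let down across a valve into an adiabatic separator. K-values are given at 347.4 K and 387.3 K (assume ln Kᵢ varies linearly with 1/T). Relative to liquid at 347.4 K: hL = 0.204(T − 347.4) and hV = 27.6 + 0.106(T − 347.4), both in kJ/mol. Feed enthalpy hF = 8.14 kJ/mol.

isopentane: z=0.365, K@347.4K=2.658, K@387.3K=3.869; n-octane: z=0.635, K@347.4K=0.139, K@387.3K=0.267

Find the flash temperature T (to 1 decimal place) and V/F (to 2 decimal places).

Adiabatic flash: solve Rachford–Rice at each trial T, then check hF = ψ·hV(T) + (1−ψ)·hL(T).
  T = 347.4 K: K = (2.658, 0.139), RR gives ψ = 0.041, H_out = 1.130 kJ/mol
  T = 387.3 K: K = (3.869, 0.267), RR gives ψ = 0.277, H_out = 14.693 kJ/mol
  T = 367.4 K: K = (3.241, 0.196), RR gives ψ = 0.171, H_out = 8.459 kJ/mol
  T = 357.4 K: K = (2.943, 0.166), RR gives ψ = 0.111, H_out = 4.991 kJ/mol
  T = 362.4 K: K = (3.091, 0.181), RR gives ψ = 0.142, H_out = 6.764 kJ/mol
  T = 364.9 K: K = (3.166, 0.188), RR gives ψ = 0.156, H_out = 7.621 kJ/mol
  T = 366.1 K: K = (3.202, 0.192), RR gives ψ = 0.163, H_out = 8.025 kJ/mol
Linear interpolation between T = 366.1 (H_out = 8.025) and T = 367.4 (H_out = 8.459) on hF = 8.14 gives T ≈ 366.4 K, at which ψ = 0.17.

T = 366.4 K, V/F = 0.17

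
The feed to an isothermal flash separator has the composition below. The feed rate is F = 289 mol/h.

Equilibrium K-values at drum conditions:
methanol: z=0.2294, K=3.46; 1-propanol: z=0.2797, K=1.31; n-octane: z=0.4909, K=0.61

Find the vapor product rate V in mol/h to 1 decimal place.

V = 215.1 mol/h

Rachford–Rice: g(V/F) = Σ zᵢ(Kᵢ−1)/(1+V/F(Kᵢ−1)) = 0.
Feasibility: ΣzᵢKᵢ = 1.4596, Σzᵢ/Kᵢ = 1.0846 — both > 1, two phases present.
Newton–Raphson from V/F = 0.37:
  V/F = 0.3700: g = 0.14948, g' = -0.5041 → V/F = 0.6665
  V/F = 0.6665: g = 0.02694, g' = -0.3540 → V/F = 0.7426
  V/F = 0.7426: g = 0.00060, g' = -0.3394 → V/F = 0.7444
Converged at V/F = 0.7444.
Then V = V/F·F = 0.7444·289 = 215.1 mol/h and L = F − V = 73.9 mol/h.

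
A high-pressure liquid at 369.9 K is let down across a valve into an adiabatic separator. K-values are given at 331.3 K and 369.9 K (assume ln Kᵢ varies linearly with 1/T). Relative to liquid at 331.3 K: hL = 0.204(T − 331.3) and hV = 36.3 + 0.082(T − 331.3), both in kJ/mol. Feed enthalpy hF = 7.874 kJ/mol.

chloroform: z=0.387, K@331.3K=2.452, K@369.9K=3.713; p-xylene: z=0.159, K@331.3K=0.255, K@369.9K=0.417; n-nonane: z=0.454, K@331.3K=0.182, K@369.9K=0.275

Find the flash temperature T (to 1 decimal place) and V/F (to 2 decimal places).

Adiabatic flash: solve Rachford–Rice at each trial T, then check hF = ψ·hV(T) + (1−ψ)·hL(T).
  T = 331.3 K: K = (2.452, 0.255, 0.182), RR gives ψ = 0.062, H_out = 2.254 kJ/mol
  T = 369.9 K: K = (3.713, 0.417, 0.275), RR gives ψ = 0.335, H_out = 18.460 kJ/mol
  T = 350.6 K: K = (3.052, 0.331, 0.226), RR gives ψ = 0.219, H_out = 11.377 kJ/mol
  T = 341.0 K: K = (2.746, 0.292, 0.204), RR gives ψ = 0.149, H_out = 7.211 kJ/mol
  T = 345.8 K: K = (2.897, 0.311, 0.215), RR gives ψ = 0.186, H_out = 9.367 kJ/mol
  T = 343.4 K: K = (2.821, 0.301, 0.209), RR gives ψ = 0.168, H_out = 8.309 kJ/mol
Linear interpolation between T = 341.0 (H_out = 7.211) and T = 343.4 (H_out = 8.309) on hF = 7.874 gives T ≈ 342.4 K, at which ψ = 0.16.

T = 342.4 K, V/F = 0.16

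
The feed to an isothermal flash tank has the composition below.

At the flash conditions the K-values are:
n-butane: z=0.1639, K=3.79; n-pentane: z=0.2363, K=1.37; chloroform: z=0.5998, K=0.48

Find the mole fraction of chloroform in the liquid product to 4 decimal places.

x_chloroform = 0.6841

Let β = V/F and solve Σ zᵢ(Kᵢ−1)/(1+β(Kᵢ−1)) = 0.
g(0) = ΣzᵢKᵢ − 1 = 0.2328 and g(1) = 1 − Σzᵢ/Kᵢ = -0.4653, so a root lies in (0, 1).
Newton iteration, β⁰ = 0.39:
  β = 0.3900: g = -0.09584, g' = -0.5725 → β = 0.2226
  β = 0.2226: g = 0.01014, g' = -0.7205 → β = 0.2367
  β = 0.2367: g = 0.00014, g' = -0.7011 → β = 0.2369
Converged at β = 0.2369.
Compositions from xᵢ = zᵢ/(1+β(Kᵢ−1)), yᵢ = Kᵢxᵢ:
  n-butane: x = 0.0987, y = 0.3740
  n-pentane: x = 0.2173, y = 0.2976
  chloroform: x = 0.6841, y = 0.3283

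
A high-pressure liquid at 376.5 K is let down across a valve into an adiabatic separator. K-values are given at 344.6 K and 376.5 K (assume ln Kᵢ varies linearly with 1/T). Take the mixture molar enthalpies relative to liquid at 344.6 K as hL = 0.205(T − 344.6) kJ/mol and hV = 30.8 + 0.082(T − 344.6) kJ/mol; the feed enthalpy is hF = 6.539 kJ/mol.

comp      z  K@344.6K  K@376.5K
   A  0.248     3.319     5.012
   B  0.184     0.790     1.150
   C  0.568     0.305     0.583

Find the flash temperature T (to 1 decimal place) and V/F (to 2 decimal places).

Adiabatic flash: solve Rachford–Rice at each trial T, then check hF = ψ·hV(T) + (1−ψ)·hL(T).
  T = 344.6 K: K = (3.319, 0.790, 0.305), RR gives ψ = 0.103, H_out = 3.160 kJ/mol
  T = 376.5 K: K = (5.012, 1.150, 0.583), RR gives ψ = 0.603, H_out = 22.740 kJ/mol
  T = 360.6 K: K = (4.119, 0.962, 0.428), RR gives ψ = 0.300, H_out = 11.943 kJ/mol
  T = 352.6 K: K = (3.706, 0.874, 0.363), RR gives ψ = 0.197, H_out = 7.514 kJ/mol
  T = 348.6 K: K = (3.510, 0.831, 0.333), RR gives ψ = 0.149, H_out = 5.348 kJ/mol
  T = 350.6 K: K = (3.607, 0.852, 0.348), RR gives ψ = 0.173, H_out = 6.431 kJ/mol
Linear interpolation between T = 350.6 (H_out = 6.431) and T = 352.6 (H_out = 7.514) on hF = 6.539 gives T ≈ 350.8 K, at which ψ = 0.18.

T = 350.8 K, V/F = 0.18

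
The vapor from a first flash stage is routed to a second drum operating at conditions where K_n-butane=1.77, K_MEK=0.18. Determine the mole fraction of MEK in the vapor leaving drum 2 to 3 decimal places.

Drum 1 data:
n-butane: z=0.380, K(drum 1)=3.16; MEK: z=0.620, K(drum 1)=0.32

Drum 1:
Binary case is linear: z₁(K₁−1)(1+ψ₁(K₂−1)) + z₂(K₂−1)(1+ψ₁(K₁−1)) = 0
⇒ ψ₁ = [z₁(K₁−1)+z₂(K₂−1)] / [−(K₁−1)(K₂−1)] = 0.3992/1.4688 = 0.272
Drum-1 compositions:
  n-butane: x = 0.239, y = 0.757
  MEK: x = 0.761, y = 0.243
Drum-2 feed = drum-1 vapor: z₂ = (0.7566, 0.2434).
Drum 2:
Binary case is linear: z₁(K₁−1)(1+ψ₂(K₂−1)) + z₂(K₂−1)(1+ψ₂(K₁−1)) = 0
⇒ ψ₂ = [z₁(K₁−1)+z₂(K₂−1)] / [−(K₁−1)(K₂−1)] = 0.3830/0.6314 = 0.607
  n-butane: x = 0.516, y = 0.913
  MEK: x = 0.484, y = 0.087

y_MEK (drum 2) = 0.087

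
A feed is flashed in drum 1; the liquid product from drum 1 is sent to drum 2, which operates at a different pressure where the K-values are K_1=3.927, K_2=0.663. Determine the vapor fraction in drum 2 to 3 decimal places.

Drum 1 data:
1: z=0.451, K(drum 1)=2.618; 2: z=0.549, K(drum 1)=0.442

V/F (drum 2) = 0.507

Drum 1:
Let ψ₁ = V/F and solve Σ zᵢ(Kᵢ−1)/(1+ψ₁(Kᵢ−1)) = 0.
Check two-phase: ΣzᵢKᵢ = 1.423 > 1 and Σzᵢ/Kᵢ = 1.414 > 1, so g(0) = 0.423 > 0 and g(1) = -0.414 < 0.
Binary case is linear: z₁(K₁−1)(1+ψ₁(K₂−1)) + z₂(K₂−1)(1+ψ₁(K₁−1)) = 0
⇒ ψ₁ = [z₁(K₁−1)+z₂(K₂−1)] / [−(K₁−1)(K₂−1)] = 0.4234/0.9028 = 0.469
Drum-1 compositions:
  1: x = 0.256, y = 0.671
  2: x = 0.744, y = 0.329
Drum-2 feed = drum-1 liquid: z₂ = (0.2564, 0.7436).
Drum 2:
Rachford–Rice: g(ψ₂) = Σ zᵢ(Kᵢ−1)/(1+ψ₂(Kᵢ−1)) = 0.
g(0) = ΣzᵢKᵢ − 1 = 0.500 and g(1) = 1 − Σzᵢ/Kᵢ = -0.187, so a root lies in (0, 1).
Binary case is linear: z₁(K₁−1)(1+ψ₂(K₂−1)) + z₂(K₂−1)(1+ψ₂(K₁−1)) = 0
⇒ ψ₂ = [z₁(K₁−1)+z₂(K₂−1)] / [−(K₁−1)(K₂−1)] = 0.5000/0.9864 = 0.507
  1: x = 0.103, y = 0.405
  2: x = 0.897, y = 0.595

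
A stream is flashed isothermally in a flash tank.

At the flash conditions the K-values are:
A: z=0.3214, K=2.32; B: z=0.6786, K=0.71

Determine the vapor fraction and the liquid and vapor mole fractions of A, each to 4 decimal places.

ψ = 0.5942, x_A = 0.1801, y_A = 0.4179

Newton iteration, ψ⁰ = 0.5:
  ψ = 0.5000: g = 0.02540, g' = -0.2813 → ψ = 0.5903
  ψ = 0.5903: g = 0.00101, g' = -0.2600 → ψ = 0.5942
Converged at ψ = 0.5942.
Compositions from xᵢ = zᵢ/(1+ψ(Kᵢ−1)), yᵢ = Kᵢxᵢ:
  A: x = 0.1801, y = 0.4179
  B: x = 0.8199, y = 0.5821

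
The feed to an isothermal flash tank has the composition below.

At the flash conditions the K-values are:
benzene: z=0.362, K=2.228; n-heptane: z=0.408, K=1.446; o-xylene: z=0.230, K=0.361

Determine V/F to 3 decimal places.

V/F = 0.893

Rachford–Rice: g(V/F) = Σ zᵢ(Kᵢ−1)/(1+V/F(Kᵢ−1)) = 0.
Check two-phase: ΣzᵢKᵢ = 1.480 > 1 and Σzᵢ/Kᵢ = 1.082 > 1, so g(0) = 0.480 > 0 and g(1) = -0.082 < 0.
Newton–Raphson from V/F = 0.32:
  V/F = 0.320: g = 0.2936, g' = -0.492 → V/F = 0.917
  V/F = 0.917: g = -0.0167, g' = -0.709 → V/F = 0.893
Converged at V/F = 0.893.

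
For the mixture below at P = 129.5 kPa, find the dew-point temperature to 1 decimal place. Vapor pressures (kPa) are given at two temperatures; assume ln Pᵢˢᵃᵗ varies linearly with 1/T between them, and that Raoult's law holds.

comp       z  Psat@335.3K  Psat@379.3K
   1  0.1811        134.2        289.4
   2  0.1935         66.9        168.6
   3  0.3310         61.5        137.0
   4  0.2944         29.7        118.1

T = 372.5 K

Dew-point temperature: Σzᵢ·P/Pᵢˢᵃᵗ(T) = 1. Interpolate ln Pᵢˢᵃᵗ = aᵢ + bᵢ/T.
  T = 335.3 K: ΣzᵢP/Pᵢˢᵃᵗ = 2.5300
  T = 379.3 K: ΣzᵢP/Pᵢˢᵃᵗ = 0.8654
  T = 357.3 K: ΣzᵢP/Pᵢˢᵃᵗ = 1.4181
  T = 368.3 K: ΣzᵢP/Pᵢˢᵃᵗ = 1.0974
  T = 373.8 K: ΣzᵢP/Pᵢˢᵃᵗ = 0.9723
  T = 371.1 K: ΣzᵢP/Pᵢˢᵃᵗ = 1.0312
Interpolating between 371.1 K and 373.8 K gives T ≈ 372.5 K.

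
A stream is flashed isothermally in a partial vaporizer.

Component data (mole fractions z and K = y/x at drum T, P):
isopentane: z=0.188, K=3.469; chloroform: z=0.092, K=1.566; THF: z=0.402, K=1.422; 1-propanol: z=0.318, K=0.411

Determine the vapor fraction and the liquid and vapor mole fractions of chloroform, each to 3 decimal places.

Let ψ = V/F and solve Σ zᵢ(Kᵢ−1)/(1+ψ(Kᵢ−1)) = 0.
Check two-phase: ΣzᵢKᵢ = 1.499 > 1 and Σzᵢ/Kᵢ = 1.169 > 1, so g(0) = 0.499 > 0 and g(1) = -0.169 < 0.
Newton iteration, ψ⁰ = 0.5:
  ψ = 0.500: g = 0.1229, g' = -0.518 → ψ = 0.737
Converged at ψ = 0.737.
Compositions from xᵢ = zᵢ/(1+ψ(Kᵢ−1)), yᵢ = Kᵢxᵢ:
  isopentane: x = 0.067, y = 0.231
  chloroform: x = 0.065, y = 0.102
  THF: x = 0.307, y = 0.436
  1-propanol: x = 0.562, y = 0.231

ψ = 0.737, x_chloroform = 0.065, y_chloroform = 0.102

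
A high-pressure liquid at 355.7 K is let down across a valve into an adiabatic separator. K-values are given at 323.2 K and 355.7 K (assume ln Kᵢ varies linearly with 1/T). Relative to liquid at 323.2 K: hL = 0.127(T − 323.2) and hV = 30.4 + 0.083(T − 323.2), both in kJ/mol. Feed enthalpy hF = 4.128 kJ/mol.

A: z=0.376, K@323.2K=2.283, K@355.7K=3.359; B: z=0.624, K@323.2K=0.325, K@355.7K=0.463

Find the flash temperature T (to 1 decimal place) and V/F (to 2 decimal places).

T = 326.8 K, V/F = 0.12

Adiabatic flash: solve Rachford–Rice at each trial T, then check hF = ψ·hV(T) + (1−ψ)·hL(T).
  T = 323.2 K: K = (2.283, 0.325), RR gives ψ = 0.071, H_out = 2.149 kJ/mol
  T = 355.7 K: K = (3.359, 0.463), RR gives ψ = 0.436, H_out = 16.749 kJ/mol
  T = 339.4 K: K = (2.793, 0.391), RR gives ψ = 0.269, H_out = 10.056 kJ/mol
  T = 331.3 K: K = (2.532, 0.357), RR gives ψ = 0.178, H_out = 6.364 kJ/mol
  T = 327.2 K: K = (2.404, 0.341), RR gives ψ = 0.126, H_out = 4.314 kJ/mol
  T = 325.2 K: K = (2.343, 0.333), RR gives ψ = 0.099, H_out = 3.255 kJ/mol
Linear interpolation between T = 325.2 (H_out = 3.255) and T = 327.2 (H_out = 4.314) on hF = 4.128 gives T ≈ 326.8 K, at which ψ = 0.12.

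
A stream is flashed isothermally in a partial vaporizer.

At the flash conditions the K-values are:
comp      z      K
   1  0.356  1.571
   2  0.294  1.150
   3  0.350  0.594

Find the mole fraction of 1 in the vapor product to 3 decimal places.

Material balance + equilibrium reduce to Σ zᵢ(Kᵢ−1)/(1+V/F(Kᵢ−1)) = 0.
g(0) = ΣzᵢKᵢ − 1 = 0.105 and g(1) = 1 − Σzᵢ/Kᵢ = -0.071, so a root lies in (0, 1).
Newton iteration, V/F⁰ = 0.49:
  V/F = 0.490: g = 0.0225, g' = -0.167 → V/F = 0.625
  V/F = 0.625: g = -0.0003, g' = -0.172 → V/F = 0.623
Converged at V/F = 0.623.
Compositions from xᵢ = zᵢ/(1+V/F(Kᵢ−1)), yᵢ = Kᵢxᵢ:
  1: x = 0.263, y = 0.412
  2: x = 0.269, y = 0.309
  3: x = 0.469, y = 0.278

y_1 = 0.412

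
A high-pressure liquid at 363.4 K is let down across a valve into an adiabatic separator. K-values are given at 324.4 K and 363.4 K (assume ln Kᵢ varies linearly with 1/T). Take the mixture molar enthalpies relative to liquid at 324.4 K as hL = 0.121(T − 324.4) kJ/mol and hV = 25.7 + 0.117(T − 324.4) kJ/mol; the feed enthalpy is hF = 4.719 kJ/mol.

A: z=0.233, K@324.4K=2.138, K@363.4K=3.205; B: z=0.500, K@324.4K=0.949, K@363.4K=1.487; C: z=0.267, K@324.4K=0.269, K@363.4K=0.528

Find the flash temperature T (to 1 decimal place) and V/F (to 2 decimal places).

T = 326.7 K, V/F = 0.17

Adiabatic flash: solve Rachford–Rice at each trial T, then check hF = ψ·hV(T) + (1−ψ)·hL(T).
  T = 324.4 K: K = (2.138, 0.949, 0.269), RR gives ψ = 0.105, H_out = 2.687 kJ/mol
  T = 363.4 K: K = (3.205, 1.487, 0.528), RR gives ψ = 1.000, H_out = 30.263 kJ/mol
  T = 343.9 K: K = (2.648, 1.203, 0.384), RR gives ψ = 0.652, H_out = 19.067 kJ/mol
  T = 334.1 K: K = (2.385, 1.072, 0.323), RR gives ψ = 0.387, H_out = 11.102 kJ/mol
  T = 329.2 K: K = (2.259, 1.009, 0.295), RR gives ψ = 0.247, H_out = 6.930 kJ/mol
  T = 326.8 K: K = (2.198, 0.979, 0.282), RR gives ψ = 0.177, H_out = 4.829 kJ/mol
Linear interpolation between T = 324.4 (H_out = 2.687) and T = 326.8 (H_out = 4.829) on hF = 4.719 gives T ≈ 326.7 K, at which ψ = 0.17.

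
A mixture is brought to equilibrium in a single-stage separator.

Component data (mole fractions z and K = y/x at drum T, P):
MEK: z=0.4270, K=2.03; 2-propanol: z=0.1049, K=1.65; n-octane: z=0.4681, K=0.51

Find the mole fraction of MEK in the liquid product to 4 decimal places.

Rachford–Rice: g(ψ) = Σ zᵢ(Kᵢ−1)/(1+ψ(Kᵢ−1)) = 0.
Check two-phase: ΣzᵢKᵢ = 1.2786 > 1 and Σzᵢ/Kᵢ = 1.1918 > 1, so g(0) = 0.2786 > 0 and g(1) = -0.1918 < 0.
Iterate (Newton) starting at ψ = 0.5:
  ψ = 0.5000: g = 0.03796, g' = -0.4198 → ψ = 0.5904
  ψ = 0.5904: g = 0.00002, g' = -0.4208 → ψ = 0.5905
Converged at ψ = 0.5905.
Compositions from xᵢ = zᵢ/(1+ψ(Kᵢ−1)), yᵢ = Kᵢxᵢ:
  MEK: x = 0.2655, y = 0.5390
  2-propanol: x = 0.0758, y = 0.1251
  n-octane: x = 0.6587, y = 0.3359

x_MEK = 0.2655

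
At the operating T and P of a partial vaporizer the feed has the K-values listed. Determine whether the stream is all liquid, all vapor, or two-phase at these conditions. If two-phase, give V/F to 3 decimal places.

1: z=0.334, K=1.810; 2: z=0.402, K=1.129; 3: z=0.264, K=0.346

two-phase, V/F = 0.457

ΣzᵢKᵢ = 1.150; Σzᵢ/Kᵢ = 1.304.
Both exceed 1, so a two-phase solution exists.
Material balance + equilibrium reduce to Σ zᵢ(Kᵢ−1)/(1+ψ(Kᵢ−1)) = 0.
Iterate (Newton) starting at ψ = 0.43:
  ψ = 0.430: g = 0.0096, g' = -0.345 → ψ = 0.458
  ψ = 0.458: g = -0.0001, g' = -0.353 → ψ = 0.457
Converged at ψ = 0.457.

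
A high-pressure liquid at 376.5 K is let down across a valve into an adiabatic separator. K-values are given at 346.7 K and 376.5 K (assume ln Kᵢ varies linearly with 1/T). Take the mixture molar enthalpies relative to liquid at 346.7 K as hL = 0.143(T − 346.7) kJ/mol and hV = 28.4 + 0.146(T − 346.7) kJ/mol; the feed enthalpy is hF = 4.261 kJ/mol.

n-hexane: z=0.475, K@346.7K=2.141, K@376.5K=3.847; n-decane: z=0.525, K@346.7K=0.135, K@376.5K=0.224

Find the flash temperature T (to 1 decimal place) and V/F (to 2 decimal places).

T = 349.3 K, V/F = 0.14

Adiabatic flash: solve Rachford–Rice at each trial T, then check hF = ψ·hV(T) + (1−ψ)·hL(T).
  T = 346.7 K: K = (2.141, 0.135), RR gives ψ = 0.089, H_out = 2.528 kJ/mol
  T = 376.5 K: K = (3.847, 0.224), RR gives ψ = 0.428, H_out = 16.447 kJ/mol
  T = 361.6 K: K = (2.905, 0.176), RR gives ψ = 0.301, H_out = 10.682 kJ/mol
  T = 354.1 K: K = (2.499, 0.154), RR gives ψ = 0.212, H_out = 7.070 kJ/mol
  T = 350.4 K: K = (2.315, 0.144), RR gives ψ = 0.156, H_out = 4.961 kJ/mol
  T = 348.5 K: K = (2.224, 0.140), RR gives ψ = 0.123, H_out = 3.759 kJ/mol
Linear interpolation between T = 348.5 (H_out = 3.759) and T = 350.4 (H_out = 4.961) on hF = 4.261 gives T ≈ 349.3 K, at which ψ = 0.14.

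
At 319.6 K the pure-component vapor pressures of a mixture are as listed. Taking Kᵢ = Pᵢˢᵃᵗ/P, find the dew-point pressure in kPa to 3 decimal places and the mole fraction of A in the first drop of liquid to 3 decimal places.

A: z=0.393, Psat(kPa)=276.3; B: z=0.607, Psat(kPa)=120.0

At the dew point ψ → 1, so Σzᵢ/Kᵢ = 1 with Kᵢ = Pᵢˢᵃᵗ/P ⇒ 1/P = Σzᵢ/Pᵢˢᵃᵗ.
1/P = 0.393/276.3 + 0.607/120.0 = 0.006481 ⇒ P = 154.304 kPa
xᵢ = zᵢP/Pᵢˢᵃᵗ ⇒ x_A = 0.393·154.304/276.3 = 0.219

Pdew = 154.304 kPa, x_A = 0.219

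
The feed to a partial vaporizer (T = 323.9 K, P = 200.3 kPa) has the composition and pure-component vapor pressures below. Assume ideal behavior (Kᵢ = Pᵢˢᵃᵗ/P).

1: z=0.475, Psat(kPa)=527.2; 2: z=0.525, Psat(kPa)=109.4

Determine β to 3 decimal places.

Raoult's law: Kᵢ = Pᵢˢᵃᵗ/P = Pᵢˢᵃᵗ/200.3.
  K_1 = 527.2/200.3 = 2.63205, K_2 = 109.4/200.3 = 0.54618
Let β = V/F and solve Σ zᵢ(Kᵢ−1)/(1+β(Kᵢ−1)) = 0.
Check two-phase: ΣzᵢKᵢ = 1.537 > 1 and Σzᵢ/Kᵢ = 1.142 > 1, so g(0) = 0.537 > 0 and g(1) = -0.142 < 0.
Iterate (Newton) starting at β = 0.57:
  β = 0.570: g = 0.0802, g' = -0.536 → β = 0.720
  β = 0.720: g = 0.0027, g' = -0.506 → β = 0.725
Converged at β = 0.725.

β = 0.725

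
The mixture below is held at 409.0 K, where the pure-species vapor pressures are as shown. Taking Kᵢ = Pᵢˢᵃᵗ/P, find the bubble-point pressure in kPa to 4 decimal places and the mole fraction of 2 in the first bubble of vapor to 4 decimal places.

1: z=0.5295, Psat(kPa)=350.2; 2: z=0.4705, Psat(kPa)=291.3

Pbub = 322.4875 kPa, y_2 = 0.4250

At the bubble point ψ → 0, so ΣzᵢKᵢ = 1 with Kᵢ = Pᵢˢᵃᵗ/P ⇒ P = ΣzᵢPᵢˢᵃᵗ.
P = 0.5295·350.2 + 0.4705·291.3 = 322.4875 kPa
yᵢ = zᵢPᵢˢᵃᵗ/P ⇒ y_2 = 0.4705·291.3/322.4875 = 0.4250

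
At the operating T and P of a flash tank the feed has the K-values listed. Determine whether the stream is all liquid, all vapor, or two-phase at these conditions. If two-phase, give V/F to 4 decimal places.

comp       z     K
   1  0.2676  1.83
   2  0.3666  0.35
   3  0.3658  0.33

ΣzᵢKᵢ = 0.7387; Σzᵢ/Kᵢ = 2.3021.
Since ΣzᵢKᵢ < 1 the mixture is below its bubble point — single liquid phase.

all liquid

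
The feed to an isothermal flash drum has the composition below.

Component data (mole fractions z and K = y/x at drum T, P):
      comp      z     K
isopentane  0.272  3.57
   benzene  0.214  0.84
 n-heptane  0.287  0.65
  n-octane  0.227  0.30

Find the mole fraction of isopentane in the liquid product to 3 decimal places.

Let ψ = V/F and solve Σ zᵢ(Kᵢ−1)/(1+ψ(Kᵢ−1)) = 0.
Feasibility: ΣzᵢKᵢ = 1.405, Σzᵢ/Kᵢ = 1.529 — both > 1, two phases present.
Newton iteration, ψ⁰ = 0.49:
  ψ = 0.490: g = -0.0908, g' = -0.667 → ψ = 0.354
  ψ = 0.354: g = 0.0039, g' = -0.741 → ψ = 0.359
Converged at ψ = 0.359.
Compositions from xᵢ = zᵢ/(1+ψ(Kᵢ−1)), yᵢ = Kᵢxᵢ:
  isopentane: x = 0.141, y = 0.505
  benzene: x = 0.227, y = 0.191
  n-heptane: x = 0.328, y = 0.213
  n-octane: x = 0.303, y = 0.091

x_isopentane = 0.141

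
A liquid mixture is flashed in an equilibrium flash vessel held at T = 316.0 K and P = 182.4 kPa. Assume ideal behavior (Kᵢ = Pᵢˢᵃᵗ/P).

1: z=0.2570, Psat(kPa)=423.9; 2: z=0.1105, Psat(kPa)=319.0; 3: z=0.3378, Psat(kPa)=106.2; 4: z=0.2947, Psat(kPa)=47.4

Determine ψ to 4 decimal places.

ψ = 0.0919

Raoult's law: Kᵢ = Pᵢˢᵃᵗ/P = Pᵢˢᵃᵗ/182.4.
  K_1 = 423.9/182.4 = 2.324013, K_2 = 319.0/182.4 = 1.748904, K_3 = 106.2/182.4 = 0.582237, K_4 = 47.4/182.4 = 0.259868
Material balance + equilibrium reduce to Σ zᵢ(Kᵢ−1)/(1+ψ(Kᵢ−1)) = 0.
Check two-phase: ΣzᵢKᵢ = 1.0638 > 1 and Σzᵢ/Kᵢ = 1.8880 > 1, so g(0) = 0.0638 > 0 and g(1) = -0.8880 < 0.
Newton iteration, ψ⁰ = 0.5:
  ψ = 0.5000: g = -0.25969, g' = -0.6969 → ψ = 0.1274
  ψ = 0.1274: g = -0.02316, g' = -0.6441 → ψ = 0.0914
  ψ = 0.0914: g = 0.00031, g' = -0.6622 → ψ = 0.0919
Converged at ψ = 0.0919.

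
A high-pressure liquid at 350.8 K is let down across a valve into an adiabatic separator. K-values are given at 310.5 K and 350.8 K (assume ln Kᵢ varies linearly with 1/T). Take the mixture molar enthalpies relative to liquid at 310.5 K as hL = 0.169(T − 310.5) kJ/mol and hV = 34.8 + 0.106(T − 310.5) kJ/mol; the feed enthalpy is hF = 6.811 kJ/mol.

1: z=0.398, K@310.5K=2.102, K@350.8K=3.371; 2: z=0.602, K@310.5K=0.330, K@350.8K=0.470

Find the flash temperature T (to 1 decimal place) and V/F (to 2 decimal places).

Adiabatic flash: solve Rachford–Rice at each trial T, then check hF = ψ·hV(T) + (1−ψ)·hL(T).
  T = 310.5 K: K = (2.102, 0.330), RR gives ψ = 0.048, H_out = 1.662 kJ/mol
  T = 350.8 K: K = (3.371, 0.470), RR gives ψ = 0.497, H_out = 22.846 kJ/mol
  T = 330.6 K: K = (2.699, 0.398), RR gives ψ = 0.307, H_out = 13.682 kJ/mol
  T = 320.6 K: K = (2.393, 0.364), RR gives ψ = 0.193, H_out = 8.305 kJ/mol
  T = 315.6 K: K = (2.246, 0.347), RR gives ψ = 0.126, H_out = 5.218 kJ/mol
  T = 318.1 K: K = (2.319, 0.355), RR gives ψ = 0.161, H_out = 6.804 kJ/mol
  T = 319.4 K: K = (2.357, 0.360), RR gives ψ = 0.178, H_out = 7.594 kJ/mol
Linear interpolation between T = 318.1 (H_out = 6.804) and T = 319.4 (H_out = 7.594) on hF = 6.811 gives T ≈ 318.1 K, at which ψ = 0.16.

T = 318.1 K, V/F = 0.16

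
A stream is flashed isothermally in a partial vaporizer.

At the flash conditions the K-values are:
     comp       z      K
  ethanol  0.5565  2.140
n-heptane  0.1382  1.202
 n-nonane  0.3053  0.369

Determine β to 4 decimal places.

Newton iteration, β⁰ = 0.5:
  β = 0.5000: g = 0.14800, g' = -0.5575 → β = 0.7655
  β = 0.7655: g = -0.00967, g' = -0.6653 → β = 0.7509
  β = 0.7509: g = -0.00009, g' = -0.6533 → β = 0.7508
Converged at β = 0.7508.

β = 0.7508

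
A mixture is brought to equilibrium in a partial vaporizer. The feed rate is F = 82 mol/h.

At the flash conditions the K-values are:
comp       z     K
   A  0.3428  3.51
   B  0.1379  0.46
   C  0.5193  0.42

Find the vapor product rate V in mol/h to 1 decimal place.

Newton–Raphson from ψ = 0.58:
  ψ = 0.5800: g = -0.21194, g' = -0.8400 → ψ = 0.3277
  ψ = 0.3277: g = 0.00975, g' = -0.9758 → ψ = 0.3377
  ψ = 0.3377: g = 0.00007, g' = -0.9630 → ψ = 0.3378
Converged at ψ = 0.3378.
Then V = ψ·F = 0.3378·82 = 27.7 mol/h and L = F − V = 54.3 mol/h.

V = 27.7 mol/h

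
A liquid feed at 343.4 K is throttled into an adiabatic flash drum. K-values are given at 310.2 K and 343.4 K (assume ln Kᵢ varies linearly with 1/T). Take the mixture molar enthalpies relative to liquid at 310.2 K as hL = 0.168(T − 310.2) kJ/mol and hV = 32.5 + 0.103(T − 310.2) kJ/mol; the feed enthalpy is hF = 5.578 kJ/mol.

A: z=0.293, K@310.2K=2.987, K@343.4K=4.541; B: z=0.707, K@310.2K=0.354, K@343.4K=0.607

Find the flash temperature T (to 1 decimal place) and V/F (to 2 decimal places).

Adiabatic flash: solve Rachford–Rice at each trial T, then check hF = ψ·hV(T) + (1−ψ)·hL(T).
  T = 310.2 K: K = (2.987, 0.354), RR gives ψ = 0.098, H_out = 3.177 kJ/mol
  T = 343.4 K: K = (4.541, 0.607), RR gives ψ = 0.546, H_out = 22.141 kJ/mol
  T = 326.8 K: K = (3.722, 0.470), RR gives ψ = 0.293, H_out = 11.997 kJ/mol
  T = 318.5 K: K = (3.344, 0.409), RR gives ψ = 0.194, H_out = 7.610 kJ/mol
  T = 314.4 K: K = (3.165, 0.381), RR gives ψ = 0.147, H_out = 5.445 kJ/mol
  T = 316.4 K: K = (3.252, 0.395), RR gives ψ = 0.170, H_out = 6.505 kJ/mol
  T = 315.4 K: K = (3.208, 0.388), RR gives ψ = 0.159, H_out = 5.976 kJ/mol
  T = 314.9 K: K = (3.187, 0.385), RR gives ψ = 0.153, H_out = 5.711 kJ/mol
Linear interpolation between T = 314.4 (H_out = 5.445) and T = 314.9 (H_out = 5.711) on hF = 5.578 gives T ≈ 314.6 K, at which ψ = 0.15.

T = 314.6 K, V/F = 0.15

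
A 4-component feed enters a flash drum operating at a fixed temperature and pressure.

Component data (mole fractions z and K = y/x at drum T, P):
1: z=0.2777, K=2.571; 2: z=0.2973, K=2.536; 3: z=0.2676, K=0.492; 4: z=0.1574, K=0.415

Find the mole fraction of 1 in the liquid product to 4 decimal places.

x_1 = 0.1236

Rachford–Rice: g(V/F) = Σ zᵢ(Kᵢ−1)/(1+V/F(Kᵢ−1)) = 0.
Feasibility: ΣzᵢKᵢ = 1.6649, Σzᵢ/Kᵢ = 1.1484 — both > 1, two phases present.
Newton iteration, V/F⁰ = 0.5:
  V/F = 0.5000: g = 0.19025, g' = -0.6711 → V/F = 0.7835
  V/F = 0.7835: g = 0.00698, g' = -0.6563 → V/F = 0.7941
Converged at V/F = 0.7941.
Compositions from xᵢ = zᵢ/(1+V/F(Kᵢ−1)), yᵢ = Kᵢxᵢ:
  1: x = 0.1236, y = 0.3177
  2: x = 0.1339, y = 0.3397
  3: x = 0.4485, y = 0.2207
  4: x = 0.2940, y = 0.1220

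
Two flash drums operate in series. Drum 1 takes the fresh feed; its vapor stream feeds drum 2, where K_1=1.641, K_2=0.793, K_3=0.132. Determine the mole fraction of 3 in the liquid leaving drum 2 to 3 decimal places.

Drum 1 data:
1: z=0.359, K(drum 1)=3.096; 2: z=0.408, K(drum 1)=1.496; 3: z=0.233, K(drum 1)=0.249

x_3 (drum 2) = 0.169

Drum 1:
Let ψ₁ = V/F and solve Σ zᵢ(Kᵢ−1)/(1+ψ₁(Kᵢ−1)) = 0.
g(0) = ΣzᵢKᵢ − 1 = 0.780 and g(1) = 1 − Σzᵢ/Kᵢ = -0.324, so a root lies in (0, 1).
Newton iteration, ψ₁⁰ = 0.35:
  ψ₁ = 0.350: g = 0.3691, g' = -0.839 → ψ₁ = 0.790
  ψ₁ = 0.790: g = -0.0012, g' = -1.069 → ψ₁ = 0.789
Converged at ψ₁ = 0.789.
Drum-1 compositions:
  1: x = 0.135, y = 0.419
  2: x = 0.293, y = 0.439
  3: x = 0.571, y = 0.142
Drum-2 feed = drum-1 vapor: z₂ = (0.4190, 0.4388, 0.1423).
Drum 2:
Iterate (Newton) starting at ψ₂ = 0.5:
  ψ₂ = 0.500: g = -0.1161, g' = -0.457 → ψ₂ = 0.246
  ψ₂ = 0.246: g = -0.0207, g' = -0.323 → ψ₂ = 0.182
  ψ₂ = 0.182: g = -0.0004, g' = -0.309 → ψ₂ = 0.180
Converged at ψ₂ = 0.180.
  1: x = 0.376, y = 0.616
  2: x = 0.456, y = 0.361
  3: x = 0.169, y = 0.022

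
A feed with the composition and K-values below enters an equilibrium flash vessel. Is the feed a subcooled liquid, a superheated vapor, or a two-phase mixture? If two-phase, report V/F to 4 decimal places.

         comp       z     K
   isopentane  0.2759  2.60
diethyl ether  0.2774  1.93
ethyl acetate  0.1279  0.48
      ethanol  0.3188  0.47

ΣzᵢKᵢ = 1.4639; Σzᵢ/Kᵢ = 1.1946.
Both exceed 1, so a two-phase solution exists.
Let ψ = V/F and solve Σ zᵢ(Kᵢ−1)/(1+ψ(Kᵢ−1)) = 0.
Iterate (Newton) starting at ψ = 0.52:
  ψ = 0.5200: g = 0.09045, g' = -0.5551 → ψ = 0.6829
  ψ = 0.6829: g = 0.00076, g' = -0.5542 → ψ = 0.6843
Converged at ψ = 0.6843.

two-phase, V/F = 0.6843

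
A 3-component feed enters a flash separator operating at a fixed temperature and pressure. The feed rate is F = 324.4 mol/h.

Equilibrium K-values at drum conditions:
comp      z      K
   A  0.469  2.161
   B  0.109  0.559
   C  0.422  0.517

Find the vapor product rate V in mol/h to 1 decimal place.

V = 172.2 mol/h

Material balance + equilibrium reduce to Σ zᵢ(Kᵢ−1)/(1+ψ(Kᵢ−1)) = 0.
Feasibility: ΣzᵢKᵢ = 1.293, Σzᵢ/Kᵢ = 1.228 — both > 1, two phases present.
Newton–Raphson from ψ = 0.5:
  ψ = 0.500: g = 0.0141, g' = -0.459 → ψ = 0.531
Converged at ψ = 0.531.
Then V = ψ·F = 0.5309·324.4 = 172.2 mol/h and L = F − V = 152.2 mol/h.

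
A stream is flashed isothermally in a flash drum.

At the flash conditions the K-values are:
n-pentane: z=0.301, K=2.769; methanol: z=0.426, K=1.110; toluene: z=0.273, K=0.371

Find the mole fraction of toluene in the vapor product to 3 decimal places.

Material balance + equilibrium reduce to Σ zᵢ(Kᵢ−1)/(1+V/F(Kᵢ−1)) = 0.
Feasibility: ΣzᵢKᵢ = 1.408, Σzᵢ/Kᵢ = 1.228 — both > 1, two phases present.
Newton–Raphson from V/F = 0.68:
  V/F = 0.680: g = -0.0147, g' = -0.528 → V/F = 0.652
Converged at V/F = 0.652.
Compositions from xᵢ = zᵢ/(1+V/F(Kᵢ−1)), yᵢ = Kᵢxᵢ:
  n-pentane: x = 0.140, y = 0.387
  methanol: x = 0.398, y = 0.441
  toluene: x = 0.463, y = 0.172

y_toluene = 0.172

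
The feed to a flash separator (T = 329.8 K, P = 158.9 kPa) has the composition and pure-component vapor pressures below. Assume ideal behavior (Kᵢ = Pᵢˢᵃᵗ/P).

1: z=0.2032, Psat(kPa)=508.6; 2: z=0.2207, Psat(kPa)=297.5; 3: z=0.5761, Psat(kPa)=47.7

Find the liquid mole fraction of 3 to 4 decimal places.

Raoult's law: Kᵢ = Pᵢˢᵃᵗ/P = Pᵢˢᵃᵗ/158.9.
  K_1 = 508.6/158.9 = 3.200755, K_2 = 297.5/158.9 = 1.872247, K_3 = 47.7/158.9 = 0.300189
Rachford–Rice: g(ψ) = Σ zᵢ(Kᵢ−1)/(1+ψ(Kᵢ−1)) = 0.
Feasibility: ΣzᵢKᵢ = 1.2365, Σzᵢ/Kᵢ = 2.1005 — both > 1, two phases present.
Iterate (Newton) starting at ψ = 0.66:
  ψ = 0.6600: g = -0.44468, g' = -1.2056 → ψ = 0.2911
  ψ = 0.2911: g = -0.08024, g' = -0.9174 → ψ = 0.2037
  ψ = 0.2037: g = 0.00208, g' = -0.9740 → ψ = 0.2058
Converged at ψ = 0.2058.
Compositions from xᵢ = zᵢ/(1+ψ(Kᵢ−1)), yᵢ = Kᵢxᵢ:
  1: x = 0.1399, y = 0.4476
  2: x = 0.1871, y = 0.3503
  3: x = 0.6730, y = 0.2020

x_3 = 0.6730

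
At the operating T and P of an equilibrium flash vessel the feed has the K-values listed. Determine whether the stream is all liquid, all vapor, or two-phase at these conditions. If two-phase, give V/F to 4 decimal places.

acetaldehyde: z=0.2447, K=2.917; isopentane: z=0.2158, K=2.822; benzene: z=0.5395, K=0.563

ΣzᵢKᵢ = 1.6265; Σzᵢ/Kᵢ = 1.1186.
Both exceed 1, so a two-phase solution exists.
Material balance + equilibrium reduce to Σ zᵢ(Kᵢ−1)/(1+ψ(Kᵢ−1)) = 0.
Newton iteration, ψ⁰ = 0.5:
  ψ = 0.5000: g = 0.14359, g' = -0.5993 → ψ = 0.7396
  ψ = 0.7396: g = 0.01316, g' = -0.5087 → ψ = 0.7655
Converged at ψ = 0.7655.

two-phase, V/F = 0.7655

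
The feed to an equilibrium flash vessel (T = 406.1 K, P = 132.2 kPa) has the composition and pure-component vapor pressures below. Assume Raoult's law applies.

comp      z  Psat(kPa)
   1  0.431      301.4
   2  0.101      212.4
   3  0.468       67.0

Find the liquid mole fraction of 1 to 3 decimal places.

x_1 = 0.233

Raoult's law: Kᵢ = Pᵢˢᵃᵗ/P = Pᵢˢᵃᵗ/132.2.
  K_1 = 301.4/132.2 = 2.27988, K_2 = 212.4/132.2 = 1.60666, K_3 = 67.0/132.2 = 0.50681
Material balance + equilibrium reduce to Σ zᵢ(Kᵢ−1)/(1+ψ(Kᵢ−1)) = 0.
Check two-phase: ΣzᵢKᵢ = 1.382 > 1 and Σzᵢ/Kᵢ = 1.175 > 1, so g(0) = 0.382 > 0 and g(1) = -0.175 < 0.
Iterate (Newton) starting at ψ = 0.5:
  ψ = 0.500: g = 0.0770, g' = -0.485 → ψ = 0.659
  ψ = 0.659: g = 0.0011, g' = -0.477 → ψ = 0.661
Converged at ψ = 0.661.
Compositions from xᵢ = zᵢ/(1+ψ(Kᵢ−1)), yᵢ = Kᵢxᵢ:
  1: x = 0.233, y = 0.532
  2: x = 0.072, y = 0.116
  3: x = 0.694, y = 0.352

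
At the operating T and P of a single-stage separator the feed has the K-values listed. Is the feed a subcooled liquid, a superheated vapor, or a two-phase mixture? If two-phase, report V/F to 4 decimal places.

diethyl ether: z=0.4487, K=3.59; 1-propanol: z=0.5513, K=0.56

ΣzᵢKᵢ = 1.9196; Σzᵢ/Kᵢ = 1.1095.
Both exceed 1, so a two-phase solution exists.
Rachford–Rice: g(ψ) = Σ zᵢ(Kᵢ−1)/(1+ψ(Kᵢ−1)) = 0.
Binary case is linear: z₁(K₁−1)(1+ψ(K₂−1)) + z₂(K₂−1)(1+ψ(K₁−1)) = 0
⇒ ψ = [z₁(K₁−1)+z₂(K₂−1)] / [−(K₁−1)(K₂−1)] = 0.91956/1.13960 = 0.8069

two-phase, V/F = 0.8069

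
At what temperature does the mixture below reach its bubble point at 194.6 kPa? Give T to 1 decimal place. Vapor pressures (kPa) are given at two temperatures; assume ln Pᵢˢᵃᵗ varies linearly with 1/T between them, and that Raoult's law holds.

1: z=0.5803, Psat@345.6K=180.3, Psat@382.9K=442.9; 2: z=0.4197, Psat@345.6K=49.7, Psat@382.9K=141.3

T = 362.4 K

Bubble-point temperature: ΣzᵢPᵢˢᵃᵗ(T) = P. Interpolate ln Pᵢˢᵃᵗ = aᵢ + bᵢ/T.
  T = 345.6 K: ΣzᵢPᵢˢᵃᵗ = 125.49 kPa
  T = 382.9 K: ΣzᵢPᵢˢᵃᵗ = 316.32 kPa
  T = 364.2 K: ΣzᵢPᵢˢᵃᵗ = 203.67 kPa
  T = 354.9 K: ΣzᵢPᵢˢᵃᵗ = 160.87 kPa
  T = 359.5 K: ΣzᵢPᵢˢᵃᵗ = 181.05 kPa
  T = 361.9 K: ΣzᵢPᵢˢᵃᵗ = 192.34 kPa
Interpolating between 361.9 K and 364.2 K gives T ≈ 362.4 K.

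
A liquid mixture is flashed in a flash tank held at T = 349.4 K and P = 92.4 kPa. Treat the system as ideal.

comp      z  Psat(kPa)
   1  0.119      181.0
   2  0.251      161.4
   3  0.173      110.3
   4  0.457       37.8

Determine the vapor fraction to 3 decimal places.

ψ = 0.162

Raoult's law: Kᵢ = Pᵢˢᵃᵗ/P = Pᵢˢᵃᵗ/92.4.
  K_1 = 181.0/92.4 = 1.95887, K_2 = 161.4/92.4 = 1.74675, K_3 = 110.3/92.4 = 1.19372, K_4 = 37.8/92.4 = 0.40909
Material balance + equilibrium reduce to Σ zᵢ(Kᵢ−1)/(1+ψ(Kᵢ−1)) = 0.
Feasibility: ΣzᵢKᵢ = 1.065, Σzᵢ/Kᵢ = 1.466 — both > 1, two phases present.
Iterate (Newton) starting at ψ = 0.57:
  ψ = 0.570: g = -0.1718, g' = -0.483 → ψ = 0.214
  ψ = 0.214: g = -0.0207, g' = -0.394 → ψ = 0.162
Converged at ψ = 0.162.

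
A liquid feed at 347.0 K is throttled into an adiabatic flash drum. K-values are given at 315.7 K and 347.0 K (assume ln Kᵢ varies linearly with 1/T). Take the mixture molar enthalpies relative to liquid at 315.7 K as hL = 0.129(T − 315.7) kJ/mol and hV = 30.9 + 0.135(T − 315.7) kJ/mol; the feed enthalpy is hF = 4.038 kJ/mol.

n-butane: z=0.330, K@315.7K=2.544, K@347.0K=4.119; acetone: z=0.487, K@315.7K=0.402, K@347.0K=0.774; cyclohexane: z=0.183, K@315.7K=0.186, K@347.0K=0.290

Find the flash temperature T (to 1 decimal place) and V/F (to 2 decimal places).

T = 318.6 K, V/F = 0.12

Adiabatic flash: solve Rachford–Rice at each trial T, then check hF = ψ·hV(T) + (1−ψ)·hL(T).
  T = 315.7 K: K = (2.544, 0.402, 0.186), RR gives ψ = 0.068, H_out = 2.096 kJ/mol
  T = 347.0 K: K = (4.119, 0.774, 0.290), RR gives ψ = 0.607, H_out = 22.902 kJ/mol
  T = 331.4 K: K = (3.277, 0.567, 0.235), RR gives ψ = 0.325, H_out = 12.102 kJ/mol
  T = 323.5 K: K = (2.894, 0.479, 0.209), RR gives ψ = 0.198, H_out = 7.135 kJ/mol
  T = 319.6 K: K = (2.715, 0.439, 0.198), RR gives ψ = 0.134, H_out = 4.661 kJ/mol
  T = 317.6 K: K = (2.627, 0.420, 0.192), RR gives ψ = 0.101, H_out = 3.362 kJ/mol
Linear interpolation between T = 317.6 (H_out = 3.362) and T = 319.6 (H_out = 4.661) on hF = 4.038 gives T ≈ 318.6 K, at which ψ = 0.12.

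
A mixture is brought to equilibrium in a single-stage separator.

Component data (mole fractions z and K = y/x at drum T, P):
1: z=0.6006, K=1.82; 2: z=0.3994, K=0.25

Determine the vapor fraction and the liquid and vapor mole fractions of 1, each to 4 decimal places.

ψ = 0.3137, x_1 = 0.4777, y_1 = 0.8694

Material balance + equilibrium reduce to Σ zᵢ(Kᵢ−1)/(1+ψ(Kᵢ−1)) = 0.
Check two-phase: ΣzᵢKᵢ = 1.1929 > 1 and Σzᵢ/Kᵢ = 1.9276 > 1, so g(0) = 0.1929 > 0 and g(1) = -0.9276 < 0.
Binary case is linear: z₁(K₁−1)(1+ψ(K₂−1)) + z₂(K₂−1)(1+ψ(K₁−1)) = 0
⇒ ψ = [z₁(K₁−1)+z₂(K₂−1)] / [−(K₁−1)(K₂−1)] = 0.19294/0.61500 = 0.3137
Compositions from xᵢ = zᵢ/(1+ψ(Kᵢ−1)), yᵢ = Kᵢxᵢ:
  1: x = 0.4777, y = 0.8694
  2: x = 0.5223, y = 0.1306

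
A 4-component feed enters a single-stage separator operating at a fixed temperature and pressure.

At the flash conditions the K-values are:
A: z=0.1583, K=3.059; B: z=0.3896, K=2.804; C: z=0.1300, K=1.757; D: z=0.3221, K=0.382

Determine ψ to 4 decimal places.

ψ = 0.8914

Let ψ = V/F and solve Σ zᵢ(Kᵢ−1)/(1+ψ(Kᵢ−1)) = 0.
g(0) = ΣzᵢKᵢ − 1 = 0.9281 and g(1) = 1 − Σzᵢ/Kᵢ = -0.1079, so a root lies in (0, 1).
Iterate (Newton) starting at ψ = 0.36:
  ψ = 0.3600: g = 0.43461, g' = -0.9369 → ψ = 0.8239
  ψ = 0.8239: g = 0.05862, g' = -0.8363 → ψ = 0.8940
  ψ = 0.8940: g = -0.00238, g' = -0.9097 → ψ = 0.8914
Converged at ψ = 0.8914.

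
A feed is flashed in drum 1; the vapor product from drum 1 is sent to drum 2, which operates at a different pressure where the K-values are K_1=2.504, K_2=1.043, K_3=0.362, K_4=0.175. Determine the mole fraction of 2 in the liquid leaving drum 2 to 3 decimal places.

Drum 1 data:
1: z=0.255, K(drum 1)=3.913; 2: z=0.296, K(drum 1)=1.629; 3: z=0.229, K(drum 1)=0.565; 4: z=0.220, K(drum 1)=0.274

Drum 1:
Newton iteration, ψ₁⁰ = 0.53:
  ψ₁ = 0.530: g = 0.0426, g' = -0.780 → ψ₁ = 0.585
  ψ₁ = 0.585: g = -0.0001, g' = -0.787 → ψ₁ = 0.584
Converged at ψ₁ = 0.584.
Drum-1 compositions:
  1: x = 0.094, y = 0.369
  2: x = 0.216, y = 0.353
  3: x = 0.307, y = 0.173
  4: x = 0.382, y = 0.105
Drum-2 feed = drum-1 vapor: z₂ = (0.3692, 0.3526, 0.1735, 0.1047).
Drum 2:
Let ψ₂ = V/F and solve Σ zᵢ(Kᵢ−1)/(1+ψ₂(Kᵢ−1)) = 0.
g(0) = ΣzᵢKᵢ − 1 = 0.373 and g(1) = 1 − Σzᵢ/Kᵢ = -0.563, so a root lies in (0, 1).
Iterate (Newton) starting at ψ₂ = 0.56:
  ψ₂ = 0.560: g = -0.0165, g' = -0.664 → ψ₂ = 0.535
Converged at ψ₂ = 0.535.
  1: x = 0.205, y = 0.512
  2: x = 0.345, y = 0.359
  3: x = 0.263, y = 0.095
  4: x = 0.187, y = 0.033

x_2 (drum 2) = 0.345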